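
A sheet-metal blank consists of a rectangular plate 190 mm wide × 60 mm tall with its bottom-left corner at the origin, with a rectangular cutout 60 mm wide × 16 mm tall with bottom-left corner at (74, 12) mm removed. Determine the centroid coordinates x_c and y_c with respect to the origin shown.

Part | A | x̄ᵢ | ȳᵢ | A·x̄ᵢ | A·ȳᵢ
plate | 11400.00 | 95.00 | 30.00 | 1083000.00 | 342000.00
hole | -960.00 | 104.00 | 20.00 | -99840.00 | -19200.00
Σ | 10440.00 |  |  | 983160.00 | 322800.00
x_c = 983160.00 / 10440.00 = 94.17 mm
y_c = 322800.00 / 10440.00 = 30.92 mm

x_c = 94.17 mm, y_c = 30.92 mm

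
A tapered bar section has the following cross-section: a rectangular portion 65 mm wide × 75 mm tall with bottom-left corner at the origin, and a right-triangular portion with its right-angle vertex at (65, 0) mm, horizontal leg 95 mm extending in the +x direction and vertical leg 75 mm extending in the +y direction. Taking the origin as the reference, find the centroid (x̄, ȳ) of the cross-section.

x̄ = 59.59 mm, ȳ = 32.22 mm

rectangular portion: A = 65 × 75 = 4875.00, centroid at (32.50, 37.50).
triangular portion: A = ½·95·75 = 3562.50, centroid at (96.67, 25.00).
ΣA = 8437.50 mm²
ΣAx̄ = (4875.00)(32.50) + (3562.50)(96.67) = 502812.50 mm³
ΣAȳ = (4875.00)(37.50) + (3562.50)(25.00) = 271875.00 mm³
x̄ = 502812.50 / 8437.50 = 59.59 mm
ȳ = 271875.00 / 8437.50 = 32.22 mm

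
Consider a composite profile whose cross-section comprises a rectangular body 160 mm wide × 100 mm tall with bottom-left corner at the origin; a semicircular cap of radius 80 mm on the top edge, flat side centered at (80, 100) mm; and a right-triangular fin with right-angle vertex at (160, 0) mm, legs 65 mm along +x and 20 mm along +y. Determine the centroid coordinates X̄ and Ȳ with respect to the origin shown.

X̄ = 82.47 mm, Ȳ = 80.55 mm

rectangular body: A = 160 × 100 = 16000.00, centroid at (80.00, 50.00).
semicircular top: A = ½π·80² = 10053.10, centroid at (80.00, 133.95).
triangular fin: A = ½·65·20 = 650.00, centroid at (181.67, 6.67).
ΣA = 26703.10 mm²
ΣAX̄ = (16000.00)(80.00) + (10053.10)(80.00) + (650.00)(181.67) = 2202331.05 mm³
ΣAȲ = (16000.00)(50.00) + (10053.10)(133.95) + (650.00)(6.67) = 2150976.32 mm³
X̄ = 2202331.05 / 26703.10 = 82.47 mm
Ȳ = 2150976.32 / 26703.10 = 80.55 mm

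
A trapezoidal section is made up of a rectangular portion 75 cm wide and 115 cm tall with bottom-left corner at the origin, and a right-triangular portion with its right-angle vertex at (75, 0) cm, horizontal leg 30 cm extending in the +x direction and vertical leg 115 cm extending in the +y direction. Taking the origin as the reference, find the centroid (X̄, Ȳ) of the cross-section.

Part | A | x̄ᵢ | ȳᵢ | A·x̄ᵢ | A·ȳᵢ
rectangular portion | 8625.00 | 37.50 | 57.50 | 323437.50 | 495937.50
triangular portion | 1725.00 | 85.00 | 38.33 | 146625.00 | 66125.00
Σ | 10350.00 |  |  | 470062.50 | 562062.50
X̄ = 470062.50 / 10350.00 = 45.42 cm
Ȳ = 562062.50 / 10350.00 = 54.31 cm

X̄ = 45.42 cm, Ȳ = 54.31 cm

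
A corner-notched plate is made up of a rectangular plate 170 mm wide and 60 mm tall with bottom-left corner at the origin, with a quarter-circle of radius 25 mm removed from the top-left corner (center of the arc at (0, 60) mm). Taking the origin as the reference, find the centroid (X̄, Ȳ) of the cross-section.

X̄ = 88.76 mm, Ȳ = 29.02 mm

plate: A = 170 × 60 = 10200.00, centroid at (85.00, 30.00).
removed quarter-circle: A = −¼π·25² = -490.87, centroid at (10.61, 49.39).
ΣA = 9709.13 mm²
ΣAX̄ = (10200.00)(85.00) + (-490.87)(10.61) = 861791.67 mm³
ΣAȲ = (10200.00)(30.00) + (-490.87)(49.39) = 281755.90 mm³
X̄ = 861791.67 / 9709.13 = 88.76 mm
Ȳ = 281755.90 / 9709.13 = 29.02 mm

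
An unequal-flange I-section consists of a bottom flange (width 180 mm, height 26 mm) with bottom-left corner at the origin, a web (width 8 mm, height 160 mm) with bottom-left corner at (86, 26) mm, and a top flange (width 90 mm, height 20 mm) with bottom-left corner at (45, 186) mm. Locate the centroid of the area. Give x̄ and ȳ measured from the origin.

bottom flange: A = 180 × 26 = 4680.00, centroid at (90.00, 13.00).
web: A = 8 × 160 = 1280.00, centroid at (90.00, 106.00).
top flange: A = 90 × 20 = 1800.00, centroid at (90.00, 196.00).
ΣA = 7760.00 mm²
ΣAx̄ = (4680.00)(90.00) + (1280.00)(90.00) + (1800.00)(90.00) = 698400.00 mm³
ΣAȳ = (4680.00)(13.00) + (1280.00)(106.00) + (1800.00)(196.00) = 549320.00 mm³
x̄ = 698400.00 / 7760.00 = 90.00 mm
ȳ = 549320.00 / 7760.00 = 70.79 mm

x̄ = 90.00 mm, ȳ = 70.79 mm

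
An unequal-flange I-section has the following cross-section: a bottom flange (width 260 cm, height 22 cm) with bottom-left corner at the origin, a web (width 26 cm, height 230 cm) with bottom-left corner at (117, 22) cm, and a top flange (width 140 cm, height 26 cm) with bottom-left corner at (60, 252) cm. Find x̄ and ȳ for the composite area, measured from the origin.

x̄ = 130.00 cm, ȳ = 120.39 cm

Part | A | x̄ᵢ | ȳᵢ | A·x̄ᵢ | A·ȳᵢ
bottom flange | 5720.00 | 130.00 | 11.00 | 743600.00 | 62920.00
web | 5980.00 | 130.00 | 137.00 | 777400.00 | 819260.00
top flange | 3640.00 | 130.00 | 265.00 | 473200.00 | 964600.00
Σ | 15340.00 |  |  | 1994200.00 | 1846780.00
x̄ = 1994200.00 / 15340.00 = 130.00 cm
ȳ = 1846780.00 / 15340.00 = 120.39 cm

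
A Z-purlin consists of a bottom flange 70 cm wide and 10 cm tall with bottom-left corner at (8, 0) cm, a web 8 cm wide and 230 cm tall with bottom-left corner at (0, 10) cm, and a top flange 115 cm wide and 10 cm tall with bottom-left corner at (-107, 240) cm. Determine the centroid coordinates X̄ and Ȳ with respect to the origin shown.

X̄ = -5.28 cm, Ȳ = 139.63 cm

Part | A | x̄ᵢ | ȳᵢ | A·x̄ᵢ | A·ȳᵢ
bottom flange | 700.00 | 43.00 | 5.00 | 30100.00 | 3500.00
web | 1840.00 | 4.00 | 125.00 | 7360.00 | 230000.00
top flange | 1150.00 | -49.50 | 245.00 | -56925.00 | 281750.00
Σ | 3690.00 |  |  | -19465.00 | 515250.00
X̄ = -19465.00 / 3690.00 = -5.28 cm
Ȳ = 515250.00 / 3690.00 = 139.63 cm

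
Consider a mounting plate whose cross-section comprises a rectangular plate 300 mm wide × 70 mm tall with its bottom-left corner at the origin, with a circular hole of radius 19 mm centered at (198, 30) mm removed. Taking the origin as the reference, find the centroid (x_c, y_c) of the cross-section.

Part | A | x̄ᵢ | ȳᵢ | A·x̄ᵢ | A·ȳᵢ
plate | 21000.00 | 150.00 | 35.00 | 3150000.00 | 735000.00
hole | -1134.11 | 198.00 | 30.00 | -224554.76 | -34023.45
Σ | 19865.89 |  |  | 2925445.24 | 700976.55
x_c = 2925445.24 / 19865.89 = 147.26 mm
y_c = 700976.55 / 19865.89 = 35.29 mm

x_c = 147.26 mm, y_c = 35.29 mm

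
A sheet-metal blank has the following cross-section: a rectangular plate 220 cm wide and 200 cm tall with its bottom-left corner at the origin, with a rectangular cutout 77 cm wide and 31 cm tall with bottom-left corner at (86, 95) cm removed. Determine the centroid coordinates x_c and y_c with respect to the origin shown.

plate: A = 220 × 200 = 44000.00, centroid at (110.00, 100.00).
hole: A = −(77 × 31) = -2387.00, centroid at (124.50, 110.50).
ΣA = 41613.00 cm²
ΣAx_c = (44000.00)(110.00) + (-2387.00)(124.50) = 4542818.50 cm³
ΣAy_c = (44000.00)(100.00) + (-2387.00)(110.50) = 4136236.50 cm³
x_c = 4542818.50 / 41613.00 = 109.17 cm
y_c = 4136236.50 / 41613.00 = 99.40 cm

x_c = 109.17 cm, y_c = 99.40 cm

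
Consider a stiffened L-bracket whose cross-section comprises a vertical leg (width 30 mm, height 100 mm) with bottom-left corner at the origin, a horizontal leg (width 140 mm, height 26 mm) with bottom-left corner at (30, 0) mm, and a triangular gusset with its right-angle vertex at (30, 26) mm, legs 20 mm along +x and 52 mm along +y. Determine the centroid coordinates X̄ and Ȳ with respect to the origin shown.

X̄ = 59.79 mm, Ȳ = 30.71 mm

vertical leg: A = 30 × 100 = 3000.00, centroid at (15.00, 50.00).
horizontal leg: A = 140 × 26 = 3640.00, centroid at (100.00, 13.00).
gusset: A = ½·20·52 = 520.00, centroid at (36.67, 43.33).
ΣA = 7160.00 mm², ΣAX̄ = 428066.67 mm³, ΣAȲ = 219853.33 mm³.
X̄ = 428066.67/7160.00 = 59.79 mm; Ȳ = 219853.33/7160.00 = 30.71 mm.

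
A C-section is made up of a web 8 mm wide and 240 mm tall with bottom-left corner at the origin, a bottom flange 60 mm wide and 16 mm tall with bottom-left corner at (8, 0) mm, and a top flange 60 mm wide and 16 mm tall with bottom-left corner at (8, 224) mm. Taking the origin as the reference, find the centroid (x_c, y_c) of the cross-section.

x_c = 21.00 mm, y_c = 120.00 mm

web: A = 8 × 240 = 1920.00, centroid at (4.00, 120.00).
bottom flange: A = 60 × 16 = 960.00, centroid at (38.00, 8.00).
top flange: A = 60 × 16 = 960.00, centroid at (38.00, 232.00).
ΣA = 3840.00 mm²
ΣAx_c = (1920.00)(4.00) + (960.00)(38.00) + (960.00)(38.00) = 80640.00 mm³
ΣAy_c = (1920.00)(120.00) + (960.00)(8.00) + (960.00)(232.00) = 460800.00 mm³
x_c = 80640.00 / 3840.00 = 21.00 mm
y_c = 460800.00 / 3840.00 = 120.00 mm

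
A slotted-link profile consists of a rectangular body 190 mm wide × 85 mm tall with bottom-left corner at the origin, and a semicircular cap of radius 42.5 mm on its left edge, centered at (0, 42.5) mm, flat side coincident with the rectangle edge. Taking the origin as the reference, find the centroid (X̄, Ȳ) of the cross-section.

X̄ = 78.11 mm, Ȳ = 42.50 mm

Part | A | x̄ᵢ | ȳᵢ | A·x̄ᵢ | A·ȳᵢ
rectangular body | 16150.00 | 95.00 | 42.50 | 1534250.00 | 686375.00
semicircular end | 2837.25 | -18.04 | 42.50 | -51177.08 | 120583.16
Σ | 18987.25 |  |  | 1483072.92 | 806958.16
X̄ = 1483072.92 / 18987.25 = 78.11 mm
Ȳ = 806958.16 / 18987.25 = 42.50 mm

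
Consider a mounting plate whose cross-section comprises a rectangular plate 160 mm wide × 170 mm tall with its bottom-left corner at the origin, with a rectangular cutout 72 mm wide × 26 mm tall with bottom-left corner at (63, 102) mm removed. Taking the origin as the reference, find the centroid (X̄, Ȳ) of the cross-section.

X̄ = 78.60 mm, Ȳ = 82.78 mm

plate: A = 160 × 170 = 27200.00, centroid at (80.00, 85.00).
hole: A = −(72 × 26) = -1872.00, centroid at (99.00, 115.00).
ΣA = 25328.00 mm², ΣAX̄ = 1990672.00 mm³, ΣAȲ = 2096720.00 mm³.
X̄ = 1990672.00/25328.00 = 78.60 mm; Ȳ = 2096720.00/25328.00 = 82.78 mm.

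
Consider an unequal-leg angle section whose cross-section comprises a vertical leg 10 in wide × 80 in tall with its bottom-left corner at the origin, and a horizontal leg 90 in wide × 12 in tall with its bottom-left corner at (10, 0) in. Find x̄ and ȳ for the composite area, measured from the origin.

vertical leg: A = 10 × 80 = 800.00, centroid at (5.00, 40.00).
horizontal leg: A = 90 × 12 = 1080.00, centroid at (55.00, 6.00).
ΣA = 1880.00 in²
ΣAx̄ = (800.00)(5.00) + (1080.00)(55.00) = 63400.00 in³
ΣAȳ = (800.00)(40.00) + (1080.00)(6.00) = 38480.00 in³
x̄ = 63400.00 / 1880.00 = 33.72 in
ȳ = 38480.00 / 1880.00 = 20.47 in

x̄ = 33.72 in, ȳ = 20.47 in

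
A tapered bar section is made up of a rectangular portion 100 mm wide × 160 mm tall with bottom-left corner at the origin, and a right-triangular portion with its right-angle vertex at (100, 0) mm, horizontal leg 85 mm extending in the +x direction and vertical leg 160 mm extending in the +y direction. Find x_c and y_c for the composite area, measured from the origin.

rectangular portion: A = 100 × 160 = 16000.00, centroid at (50.00, 80.00).
triangular portion: A = ½·85·160 = 6800.00, centroid at (128.33, 53.33).
ΣA = 22800.00 mm², ΣAx_c = 1672666.67 mm³, ΣAy_c = 1642666.67 mm³.
x_c = 1672666.67/22800.00 = 73.36 mm; y_c = 1642666.67/22800.00 = 72.05 mm.

x_c = 73.36 mm, y_c = 72.05 mm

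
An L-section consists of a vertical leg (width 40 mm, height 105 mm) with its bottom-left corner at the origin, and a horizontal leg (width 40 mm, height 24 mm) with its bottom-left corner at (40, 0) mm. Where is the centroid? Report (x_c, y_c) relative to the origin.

x_c = 27.44 mm, y_c = 44.97 mm

vertical leg: A = 40 × 105 = 4200.00, centroid at (20.00, 52.50).
horizontal leg: A = 40 × 24 = 960.00, centroid at (60.00, 12.00).
ΣA = 5160.00 mm²
ΣAx_c = (4200.00)(20.00) + (960.00)(60.00) = 141600.00 mm³
ΣAy_c = (4200.00)(52.50) + (960.00)(12.00) = 232020.00 mm³
x_c = 141600.00 / 5160.00 = 27.44 mm
y_c = 232020.00 / 5160.00 = 44.97 mm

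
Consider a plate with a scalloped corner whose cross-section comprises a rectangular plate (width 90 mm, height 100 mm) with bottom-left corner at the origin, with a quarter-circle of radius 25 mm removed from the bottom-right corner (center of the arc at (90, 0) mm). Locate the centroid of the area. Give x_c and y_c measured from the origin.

plate: A = 90 × 100 = 9000.00, centroid at (45.00, 50.00).
removed quarter-circle: A = −¼π·25² = -490.87, centroid at (79.39, 10.61).
ΣA = 8509.13 mm², ΣAx_c = 366029.69 mm³, ΣAy_c = 444791.67 mm³.
x_c = 366029.69/8509.13 = 43.02 mm; y_c = 444791.67/8509.13 = 52.27 mm.

x_c = 43.02 mm, y_c = 52.27 mm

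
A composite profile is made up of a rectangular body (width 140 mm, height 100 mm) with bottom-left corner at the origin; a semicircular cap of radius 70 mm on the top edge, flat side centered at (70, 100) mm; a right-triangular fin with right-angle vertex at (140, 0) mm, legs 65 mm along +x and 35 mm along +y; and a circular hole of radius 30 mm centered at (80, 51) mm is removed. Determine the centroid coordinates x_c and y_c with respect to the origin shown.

rectangular body: A = 140 × 100 = 14000.00, centroid at (70.00, 50.00).
semicircular top: A = ½π·70² = 7696.90, centroid at (70.00, 129.71).
triangular fin: A = ½·65·35 = 1137.50, centroid at (161.67, 11.67).
hole: A = −π·30² = -2827.43, centroid at (80.00, 51.00).
ΣA = 20006.97 mm²
ΣAx_c = (14000.00)(70.00) + (7696.90)(70.00) + (1137.50)(161.67) + (-2827.43)(80.00) = 1476484.30 mm³
ΣAy_c = (14000.00)(50.00) + (7696.90)(129.71) + (1137.50)(11.67) + (-2827.43)(51.00) = 1567428.60 mm³
x_c = 1476484.30 / 20006.97 = 73.80 mm
y_c = 1567428.60 / 20006.97 = 78.34 mm

x_c = 73.80 mm, y_c = 78.34 mm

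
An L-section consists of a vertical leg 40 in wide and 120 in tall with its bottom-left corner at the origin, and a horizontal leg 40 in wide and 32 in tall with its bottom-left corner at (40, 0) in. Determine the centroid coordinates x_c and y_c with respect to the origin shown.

Part | A | x̄ᵢ | ȳᵢ | A·x̄ᵢ | A·ȳᵢ
vertical leg | 4800.00 | 20.00 | 60.00 | 96000.00 | 288000.00
horizontal leg | 1280.00 | 60.00 | 16.00 | 76800.00 | 20480.00
Σ | 6080.00 |  |  | 172800.00 | 308480.00
x_c = 172800.00 / 6080.00 = 28.42 in
y_c = 308480.00 / 6080.00 = 50.74 in

x_c = 28.42 in, y_c = 50.74 in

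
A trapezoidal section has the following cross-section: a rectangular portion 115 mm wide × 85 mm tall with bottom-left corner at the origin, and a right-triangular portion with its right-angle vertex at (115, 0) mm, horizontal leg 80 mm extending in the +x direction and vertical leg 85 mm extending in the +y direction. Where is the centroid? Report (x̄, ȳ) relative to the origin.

rectangular portion: A = 115 × 85 = 9775.00, centroid at (57.50, 42.50).
triangular portion: A = ½·80·85 = 3400.00, centroid at (141.67, 28.33).
ΣA = 13175.00 mm², ΣAx̄ = 1043729.17 mm³, ΣAȳ = 511770.83 mm³.
x̄ = 1043729.17/13175.00 = 79.22 mm; ȳ = 511770.83/13175.00 = 38.84 mm.

x̄ = 79.22 mm, ȳ = 38.84 mm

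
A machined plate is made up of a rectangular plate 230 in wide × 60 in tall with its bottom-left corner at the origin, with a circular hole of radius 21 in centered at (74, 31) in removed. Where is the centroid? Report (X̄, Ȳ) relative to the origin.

Part | A | x̄ᵢ | ȳᵢ | A·x̄ᵢ | A·ȳᵢ
plate | 13800.00 | 115.00 | 30.00 | 1587000.00 | 414000.00
hole | -1385.44 | 74.00 | 31.00 | -102522.73 | -42948.71
Σ | 12414.56 |  |  | 1484477.27 | 371051.29
X̄ = 1484477.27 / 12414.56 = 119.58 in
Ȳ = 371051.29 / 12414.56 = 29.89 in

X̄ = 119.58 in, Ȳ = 29.89 in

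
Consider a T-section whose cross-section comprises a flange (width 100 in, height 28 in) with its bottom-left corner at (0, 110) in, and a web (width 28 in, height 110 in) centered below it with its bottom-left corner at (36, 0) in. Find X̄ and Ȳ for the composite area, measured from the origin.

X̄ = 50.00 in, Ȳ = 87.86 in

Part | A | x̄ᵢ | ȳᵢ | A·x̄ᵢ | A·ȳᵢ
web | 3080.00 | 50.00 | 55.00 | 154000.00 | 169400.00
flange | 2800.00 | 50.00 | 124.00 | 140000.00 | 347200.00
Σ | 5880.00 |  |  | 294000.00 | 516600.00
X̄ = 294000.00 / 5880.00 = 50.00 in
Ȳ = 516600.00 / 5880.00 = 87.86 in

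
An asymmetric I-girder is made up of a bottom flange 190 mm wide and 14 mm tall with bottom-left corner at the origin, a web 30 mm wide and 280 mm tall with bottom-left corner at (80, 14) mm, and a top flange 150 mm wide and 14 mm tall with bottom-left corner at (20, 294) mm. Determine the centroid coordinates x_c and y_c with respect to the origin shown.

bottom flange: A = 190 × 14 = 2660.00, centroid at (95.00, 7.00).
web: A = 30 × 280 = 8400.00, centroid at (95.00, 154.00).
top flange: A = 150 × 14 = 2100.00, centroid at (95.00, 301.00).
ΣA = 13160.00 mm²
ΣAx_c = (2660.00)(95.00) + (8400.00)(95.00) + (2100.00)(95.00) = 1250200.00 mm³
ΣAy_c = (2660.00)(7.00) + (8400.00)(154.00) + (2100.00)(301.00) = 1944320.00 mm³
x_c = 1250200.00 / 13160.00 = 95.00 mm
y_c = 1944320.00 / 13160.00 = 147.74 mm

x_c = 95.00 mm, y_c = 147.74 mm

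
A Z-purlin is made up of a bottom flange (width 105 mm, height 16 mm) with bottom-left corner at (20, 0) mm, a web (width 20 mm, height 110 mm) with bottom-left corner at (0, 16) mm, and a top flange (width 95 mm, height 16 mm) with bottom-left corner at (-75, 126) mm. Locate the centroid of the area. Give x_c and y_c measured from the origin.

bottom flange: A = 105 × 16 = 1680.00, centroid at (72.50, 8.00).
web: A = 20 × 110 = 2200.00, centroid at (10.00, 71.00).
top flange: A = 95 × 16 = 1520.00, centroid at (-27.50, 134.00).
ΣA = 5400.00 mm²
ΣAx_c = (1680.00)(72.50) + (2200.00)(10.00) + (1520.00)(-27.50) = 102000.00 mm³
ΣAy_c = (1680.00)(8.00) + (2200.00)(71.00) + (1520.00)(134.00) = 373320.00 mm³
x_c = 102000.00 / 5400.00 = 18.89 mm
y_c = 373320.00 / 5400.00 = 69.13 mm

x_c = 18.89 mm, y_c = 69.13 mm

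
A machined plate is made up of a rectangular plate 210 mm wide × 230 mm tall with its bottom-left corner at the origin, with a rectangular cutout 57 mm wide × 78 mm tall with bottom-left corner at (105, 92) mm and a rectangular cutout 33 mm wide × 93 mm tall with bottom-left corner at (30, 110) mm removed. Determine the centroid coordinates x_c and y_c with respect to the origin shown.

x_c = 106.30 mm, y_c = 110.13 mm

plate: A = 210 × 230 = 48300.00, centroid at (105.00, 115.00).
hole 1: A = −(57 × 78) = -4446.00, centroid at (133.50, 131.00).
hole 2: A = −(33 × 93) = -3069.00, centroid at (46.50, 156.50).
ΣA = 40785.00 mm², ΣAx_c = 4335250.50 mm³, ΣAy_c = 4491775.50 mm³.
x_c = 4335250.50/40785.00 = 106.30 mm; y_c = 4491775.50/40785.00 = 110.13 mm.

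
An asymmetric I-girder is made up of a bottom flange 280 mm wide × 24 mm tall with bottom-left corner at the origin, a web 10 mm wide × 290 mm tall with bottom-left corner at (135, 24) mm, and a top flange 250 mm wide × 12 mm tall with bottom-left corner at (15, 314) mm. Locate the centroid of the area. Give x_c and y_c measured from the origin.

x_c = 140.00 mm, y_c = 121.29 mm

bottom flange: A = 280 × 24 = 6720.00, centroid at (140.00, 12.00).
web: A = 10 × 290 = 2900.00, centroid at (140.00, 169.00).
top flange: A = 250 × 12 = 3000.00, centroid at (140.00, 320.00).
ΣA = 12620.00 mm²
ΣAx_c = (6720.00)(140.00) + (2900.00)(140.00) + (3000.00)(140.00) = 1766800.00 mm³
ΣAy_c = (6720.00)(12.00) + (2900.00)(169.00) + (3000.00)(320.00) = 1530740.00 mm³
x_c = 1766800.00 / 12620.00 = 140.00 mm
y_c = 1530740.00 / 12620.00 = 121.29 mm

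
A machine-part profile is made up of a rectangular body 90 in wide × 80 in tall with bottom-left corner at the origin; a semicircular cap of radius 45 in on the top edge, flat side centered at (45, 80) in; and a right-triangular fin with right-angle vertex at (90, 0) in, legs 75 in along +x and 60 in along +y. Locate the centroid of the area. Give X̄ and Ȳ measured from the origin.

X̄ = 57.47 in, Ȳ = 51.32 in

Part | A | x̄ᵢ | ȳᵢ | A·x̄ᵢ | A·ȳᵢ
rectangular body | 7200.00 | 45.00 | 40.00 | 324000.00 | 288000.00
semicircular top | 3180.86 | 45.00 | 99.10 | 143138.82 | 315219.00
triangular fin | 2250.00 | 115.00 | 20.00 | 258750.00 | 45000.00
Σ | 12630.86 |  |  | 725888.82 | 648219.00
X̄ = 725888.82 / 12630.86 = 57.47 in
Ȳ = 648219.00 / 12630.86 = 51.32 in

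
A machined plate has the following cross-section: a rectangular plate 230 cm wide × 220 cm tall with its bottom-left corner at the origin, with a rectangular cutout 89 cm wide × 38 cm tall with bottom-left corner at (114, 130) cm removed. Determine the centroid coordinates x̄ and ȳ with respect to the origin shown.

x̄ = 111.88 cm, ȳ = 107.21 cm

Part | A | x̄ᵢ | ȳᵢ | A·x̄ᵢ | A·ȳᵢ
plate | 50600.00 | 115.00 | 110.00 | 5819000.00 | 5566000.00
hole | -3382.00 | 158.50 | 149.00 | -536047.00 | -503918.00
Σ | 47218.00 |  |  | 5282953.00 | 5062082.00
x̄ = 5282953.00 / 47218.00 = 111.88 cm
ȳ = 5062082.00 / 47218.00 = 107.21 cm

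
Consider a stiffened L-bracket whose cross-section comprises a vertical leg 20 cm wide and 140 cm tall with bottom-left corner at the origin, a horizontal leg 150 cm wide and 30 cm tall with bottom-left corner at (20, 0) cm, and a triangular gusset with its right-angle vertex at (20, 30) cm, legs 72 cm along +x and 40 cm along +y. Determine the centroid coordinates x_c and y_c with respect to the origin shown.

x_c = 59.37 cm, y_c = 37.29 cm

vertical leg: A = 20 × 140 = 2800.00, centroid at (10.00, 70.00).
horizontal leg: A = 150 × 30 = 4500.00, centroid at (95.00, 15.00).
gusset: A = ½·72·40 = 1440.00, centroid at (44.00, 43.33).
ΣA = 8740.00 cm², ΣAx_c = 518860.00 cm³, ΣAy_c = 325900.00 cm³.
x_c = 518860.00/8740.00 = 59.37 cm; y_c = 325900.00/8740.00 = 37.29 cm.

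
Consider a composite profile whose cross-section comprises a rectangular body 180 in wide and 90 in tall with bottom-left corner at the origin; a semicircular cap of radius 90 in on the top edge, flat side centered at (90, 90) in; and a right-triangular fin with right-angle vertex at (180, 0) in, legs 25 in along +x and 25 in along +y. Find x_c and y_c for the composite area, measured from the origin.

rectangular body: A = 180 × 90 = 16200.00, centroid at (90.00, 45.00).
semicircular top: A = ½π·90² = 12723.45, centroid at (90.00, 128.20).
triangular fin: A = ½·25·25 = 312.50, centroid at (188.33, 8.33).
ΣA = 29235.95 in²
ΣAx_c = (16200.00)(90.00) + (12723.45)(90.00) + (312.50)(188.33) = 2661964.69 in³
ΣAy_c = (16200.00)(45.00) + (12723.45)(128.20) + (312.50)(8.33) = 2362714.69 in³
x_c = 2661964.69 / 29235.95 = 91.05 in
y_c = 2362714.69 / 29235.95 = 80.82 in

x_c = 91.05 in, y_c = 80.82 in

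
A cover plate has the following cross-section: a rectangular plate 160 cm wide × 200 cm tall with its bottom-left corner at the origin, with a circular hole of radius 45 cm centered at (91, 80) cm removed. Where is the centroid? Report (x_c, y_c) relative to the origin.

x_c = 77.27 cm, y_c = 104.96 cm

plate: A = 160 × 200 = 32000.00, centroid at (80.00, 100.00).
hole: A = −π·45² = -6361.73, centroid at (91.00, 80.00).
ΣA = 25638.27 cm², ΣAx_c = 1981083.01 cm³, ΣAy_c = 2691061.99 cm³.
x_c = 1981083.01/25638.27 = 77.27 cm; y_c = 2691061.99/25638.27 = 104.96 cm.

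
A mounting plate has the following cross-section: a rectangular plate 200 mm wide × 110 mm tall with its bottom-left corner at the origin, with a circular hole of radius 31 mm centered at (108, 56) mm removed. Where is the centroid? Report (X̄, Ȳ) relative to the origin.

plate: A = 200 × 110 = 22000.00, centroid at (100.00, 55.00).
hole: A = −π·31² = -3019.07, centroid at (108.00, 56.00).
ΣA = 18980.93 mm²
ΣAX̄ = (22000.00)(100.00) + (-3019.07)(108.00) = 1873940.38 mm³
ΣAȲ = (22000.00)(55.00) + (-3019.07)(56.00) = 1040932.05 mm³
X̄ = 1873940.38 / 18980.93 = 98.73 mm
Ȳ = 1040932.05 / 18980.93 = 54.84 mm

X̄ = 98.73 mm, Ȳ = 54.84 mm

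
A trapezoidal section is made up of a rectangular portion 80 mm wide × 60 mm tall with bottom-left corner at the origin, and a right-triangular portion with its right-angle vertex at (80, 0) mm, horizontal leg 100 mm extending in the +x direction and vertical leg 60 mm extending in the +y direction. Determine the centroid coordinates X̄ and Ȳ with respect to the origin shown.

X̄ = 68.21 mm, Ȳ = 26.15 mm

rectangular portion: A = 80 × 60 = 4800.00, centroid at (40.00, 30.00).
triangular portion: A = ½·100·60 = 3000.00, centroid at (113.33, 20.00).
ΣA = 7800.00 mm²
ΣAX̄ = (4800.00)(40.00) + (3000.00)(113.33) = 532000.00 mm³
ΣAȲ = (4800.00)(30.00) + (3000.00)(20.00) = 204000.00 mm³
X̄ = 532000.00 / 7800.00 = 68.21 mm
Ȳ = 204000.00 / 7800.00 = 26.15 mm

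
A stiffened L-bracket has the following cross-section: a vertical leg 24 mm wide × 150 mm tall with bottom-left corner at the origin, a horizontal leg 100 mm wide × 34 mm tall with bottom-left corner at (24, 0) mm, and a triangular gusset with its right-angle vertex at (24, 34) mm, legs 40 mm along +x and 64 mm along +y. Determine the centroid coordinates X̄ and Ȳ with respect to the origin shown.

X̄ = 41.38 mm, Ȳ = 48.14 mm

vertical leg: A = 24 × 150 = 3600.00, centroid at (12.00, 75.00).
horizontal leg: A = 100 × 34 = 3400.00, centroid at (74.00, 17.00).
gusset: A = ½·40·64 = 1280.00, centroid at (37.33, 55.33).
ΣA = 8280.00 mm²
ΣAX̄ = (3600.00)(12.00) + (3400.00)(74.00) + (1280.00)(37.33) = 342586.67 mm³
ΣAȲ = (3600.00)(75.00) + (3400.00)(17.00) + (1280.00)(55.33) = 398626.67 mm³
X̄ = 342586.67 / 8280.00 = 41.38 mm
Ȳ = 398626.67 / 8280.00 = 48.14 mm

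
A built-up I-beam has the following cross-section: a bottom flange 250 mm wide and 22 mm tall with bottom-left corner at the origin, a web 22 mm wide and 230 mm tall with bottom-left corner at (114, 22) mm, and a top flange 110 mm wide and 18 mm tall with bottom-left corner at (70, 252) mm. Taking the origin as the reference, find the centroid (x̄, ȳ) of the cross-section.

x̄ = 125.00 mm, ȳ = 101.32 mm

bottom flange: A = 250 × 22 = 5500.00, centroid at (125.00, 11.00).
web: A = 22 × 230 = 5060.00, centroid at (125.00, 137.00).
top flange: A = 110 × 18 = 1980.00, centroid at (125.00, 261.00).
ΣA = 12540.00 mm²
ΣAx̄ = (5500.00)(125.00) + (5060.00)(125.00) + (1980.00)(125.00) = 1567500.00 mm³
ΣAȳ = (5500.00)(11.00) + (5060.00)(137.00) + (1980.00)(261.00) = 1270500.00 mm³
x̄ = 1567500.00 / 12540.00 = 125.00 mm
ȳ = 1270500.00 / 12540.00 = 101.32 mm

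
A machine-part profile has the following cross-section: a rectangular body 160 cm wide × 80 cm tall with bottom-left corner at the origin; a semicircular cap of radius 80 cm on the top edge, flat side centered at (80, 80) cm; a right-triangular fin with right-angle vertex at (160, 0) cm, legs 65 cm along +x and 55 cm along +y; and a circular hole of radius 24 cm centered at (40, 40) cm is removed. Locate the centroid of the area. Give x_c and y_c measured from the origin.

x_c = 91.13 cm, y_c = 70.87 cm

rectangular body: A = 160 × 80 = 12800.00, centroid at (80.00, 40.00).
semicircular top: A = ½π·80² = 10053.10, centroid at (80.00, 113.95).
triangular fin: A = ½·65·55 = 1787.50, centroid at (181.67, 18.33).
hole: A = −π·24² = -1809.56, centroid at (40.00, 40.00).
ΣA = 22831.04 cm², ΣAx_c = 2080594.59 cm³, ΣAy_c = 1617969.59 cm³.
x_c = 2080594.59/22831.04 = 91.13 cm; y_c = 1617969.59/22831.04 = 70.87 cm.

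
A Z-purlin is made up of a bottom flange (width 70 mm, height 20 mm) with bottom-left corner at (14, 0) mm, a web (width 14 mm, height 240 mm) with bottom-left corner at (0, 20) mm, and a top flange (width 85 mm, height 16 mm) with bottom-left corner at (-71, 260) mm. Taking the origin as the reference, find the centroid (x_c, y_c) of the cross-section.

Part | A | x̄ᵢ | ȳᵢ | A·x̄ᵢ | A·ȳᵢ
bottom flange | 1400.00 | 49.00 | 10.00 | 68600.00 | 14000.00
web | 3360.00 | 7.00 | 140.00 | 23520.00 | 470400.00
top flange | 1360.00 | -28.50 | 268.00 | -38760.00 | 364480.00
Σ | 6120.00 |  |  | 53360.00 | 848880.00
x_c = 53360.00 / 6120.00 = 8.72 mm
y_c = 848880.00 / 6120.00 = 138.71 mm

x_c = 8.72 mm, y_c = 138.71 mm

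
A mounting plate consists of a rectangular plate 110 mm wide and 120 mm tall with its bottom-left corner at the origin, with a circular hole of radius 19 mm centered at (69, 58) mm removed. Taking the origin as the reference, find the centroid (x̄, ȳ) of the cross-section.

x̄ = 53.68 mm, ȳ = 60.19 mm

Part | A | x̄ᵢ | ȳᵢ | A·x̄ᵢ | A·ȳᵢ
plate | 13200.00 | 55.00 | 60.00 | 726000.00 | 792000.00
hole | -1134.11 | 69.00 | 58.00 | -78253.93 | -65778.67
Σ | 12065.89 |  |  | 647746.07 | 726221.33
x̄ = 647746.07 / 12065.89 = 53.68 mm
ȳ = 726221.33 / 12065.89 = 60.19 mm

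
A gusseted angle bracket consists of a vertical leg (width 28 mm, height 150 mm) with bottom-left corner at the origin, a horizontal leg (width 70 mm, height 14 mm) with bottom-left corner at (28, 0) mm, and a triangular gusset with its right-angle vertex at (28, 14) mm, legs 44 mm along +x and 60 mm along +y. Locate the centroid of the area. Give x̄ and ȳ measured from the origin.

vertical leg: A = 28 × 150 = 4200.00, centroid at (14.00, 75.00).
horizontal leg: A = 70 × 14 = 980.00, centroid at (63.00, 7.00).
gusset: A = ½·44·60 = 1320.00, centroid at (42.67, 34.00).
ΣA = 6500.00 mm²
ΣAx̄ = (4200.00)(14.00) + (980.00)(63.00) + (1320.00)(42.67) = 176860.00 mm³
ΣAȳ = (4200.00)(75.00) + (980.00)(7.00) + (1320.00)(34.00) = 366740.00 mm³
x̄ = 176860.00 / 6500.00 = 27.21 mm
ȳ = 366740.00 / 6500.00 = 56.42 mm

x̄ = 27.21 mm, ȳ = 56.42 mm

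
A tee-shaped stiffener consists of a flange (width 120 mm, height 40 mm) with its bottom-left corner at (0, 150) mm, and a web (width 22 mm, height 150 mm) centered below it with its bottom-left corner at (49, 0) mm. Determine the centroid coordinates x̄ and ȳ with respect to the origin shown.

Part | A | x̄ᵢ | ȳᵢ | A·x̄ᵢ | A·ȳᵢ
web | 3300.00 | 60.00 | 75.00 | 198000.00 | 247500.00
flange | 4800.00 | 60.00 | 170.00 | 288000.00 | 816000.00
Σ | 8100.00 |  |  | 486000.00 | 1063500.00
x̄ = 486000.00 / 8100.00 = 60.00 mm
ȳ = 1063500.00 / 8100.00 = 131.30 mm

x̄ = 60.00 mm, ȳ = 131.30 mm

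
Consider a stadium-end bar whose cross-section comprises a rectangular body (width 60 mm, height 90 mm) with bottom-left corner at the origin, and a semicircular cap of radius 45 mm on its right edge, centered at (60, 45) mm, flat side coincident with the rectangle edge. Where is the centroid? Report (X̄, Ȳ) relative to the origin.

X̄ = 48.20 mm, Ȳ = 45.00 mm

Part | A | x̄ᵢ | ȳᵢ | A·x̄ᵢ | A·ȳᵢ
rectangular body | 5400.00 | 30.00 | 45.00 | 162000.00 | 243000.00
semicircular end | 3180.86 | 79.10 | 45.00 | 251601.75 | 143138.82
Σ | 8580.86 |  |  | 413601.75 | 386138.82
X̄ = 413601.75 / 8580.86 = 48.20 mm
Ȳ = 386138.82 / 8580.86 = 45.00 mm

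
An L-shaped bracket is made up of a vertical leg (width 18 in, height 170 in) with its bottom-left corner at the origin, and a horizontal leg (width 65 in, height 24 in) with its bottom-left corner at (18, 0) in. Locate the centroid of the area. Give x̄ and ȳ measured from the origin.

vertical leg: A = 18 × 170 = 3060.00, centroid at (9.00, 85.00).
horizontal leg: A = 65 × 24 = 1560.00, centroid at (50.50, 12.00).
ΣA = 4620.00 in², ΣAx̄ = 106320.00 in³, ΣAȳ = 278820.00 in³.
x̄ = 106320.00/4620.00 = 23.01 in; ȳ = 278820.00/4620.00 = 60.35 in.

x̄ = 23.01 in, ȳ = 60.35 in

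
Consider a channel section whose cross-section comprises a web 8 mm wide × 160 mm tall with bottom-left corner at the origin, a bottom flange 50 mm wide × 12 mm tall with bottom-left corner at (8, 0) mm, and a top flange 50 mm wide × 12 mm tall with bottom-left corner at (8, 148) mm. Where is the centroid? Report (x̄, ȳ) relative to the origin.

x̄ = 18.03 mm, ȳ = 80.00 mm

Part | A | x̄ᵢ | ȳᵢ | A·x̄ᵢ | A·ȳᵢ
web | 1280.00 | 4.00 | 80.00 | 5120.00 | 102400.00
bottom flange | 600.00 | 33.00 | 6.00 | 19800.00 | 3600.00
top flange | 600.00 | 33.00 | 154.00 | 19800.00 | 92400.00
Σ | 2480.00 |  |  | 44720.00 | 198400.00
x̄ = 44720.00 / 2480.00 = 18.03 mm
ȳ = 198400.00 / 2480.00 = 80.00 mm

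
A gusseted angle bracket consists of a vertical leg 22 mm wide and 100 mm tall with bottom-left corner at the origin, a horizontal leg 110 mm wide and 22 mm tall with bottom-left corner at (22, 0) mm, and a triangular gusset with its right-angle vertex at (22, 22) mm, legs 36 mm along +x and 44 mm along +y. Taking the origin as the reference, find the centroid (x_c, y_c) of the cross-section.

Part | A | x̄ᵢ | ȳᵢ | A·x̄ᵢ | A·ȳᵢ
vertical leg | 2200.00 | 11.00 | 50.00 | 24200.00 | 110000.00
horizontal leg | 2420.00 | 77.00 | 11.00 | 186340.00 | 26620.00
gusset | 792.00 | 34.00 | 36.67 | 26928.00 | 29040.00
Σ | 5412.00 |  |  | 237468.00 | 165660.00
x_c = 237468.00 / 5412.00 = 43.88 mm
y_c = 165660.00 / 5412.00 = 30.61 mm

x_c = 43.88 mm, y_c = 30.61 mm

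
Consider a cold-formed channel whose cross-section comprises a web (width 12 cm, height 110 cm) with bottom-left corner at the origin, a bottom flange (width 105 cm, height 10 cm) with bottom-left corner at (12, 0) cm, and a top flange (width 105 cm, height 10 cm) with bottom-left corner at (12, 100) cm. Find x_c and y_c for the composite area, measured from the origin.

x_c = 41.92 cm, y_c = 55.00 cm

Part | A | x̄ᵢ | ȳᵢ | A·x̄ᵢ | A·ȳᵢ
web | 1320.00 | 6.00 | 55.00 | 7920.00 | 72600.00
bottom flange | 1050.00 | 64.50 | 5.00 | 67725.00 | 5250.00
top flange | 1050.00 | 64.50 | 105.00 | 67725.00 | 110250.00
Σ | 3420.00 |  |  | 143370.00 | 188100.00
x_c = 143370.00 / 3420.00 = 41.92 cm
y_c = 188100.00 / 3420.00 = 55.00 cm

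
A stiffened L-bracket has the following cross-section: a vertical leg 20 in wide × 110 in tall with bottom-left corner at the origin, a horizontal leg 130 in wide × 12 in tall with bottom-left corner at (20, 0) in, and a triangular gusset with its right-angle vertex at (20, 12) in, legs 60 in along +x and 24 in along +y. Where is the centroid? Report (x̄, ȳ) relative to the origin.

vertical leg: A = 20 × 110 = 2200.00, centroid at (10.00, 55.00).
horizontal leg: A = 130 × 12 = 1560.00, centroid at (85.00, 6.00).
gusset: A = ½·60·24 = 720.00, centroid at (40.00, 20.00).
ΣA = 4480.00 in², ΣAx̄ = 183400.00 in³, ΣAȳ = 144760.00 in³.
x̄ = 183400.00/4480.00 = 40.94 in; ȳ = 144760.00/4480.00 = 32.31 in.

x̄ = 40.94 in, ȳ = 32.31 in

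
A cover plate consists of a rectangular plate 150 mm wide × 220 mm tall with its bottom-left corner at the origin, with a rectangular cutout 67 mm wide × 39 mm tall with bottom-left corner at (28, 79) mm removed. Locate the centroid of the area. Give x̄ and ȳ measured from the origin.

x̄ = 76.16 mm, ȳ = 110.99 mm

plate: A = 150 × 220 = 33000.00, centroid at (75.00, 110.00).
hole: A = −(67 × 39) = -2613.00, centroid at (61.50, 98.50).
ΣA = 30387.00 mm², ΣAx̄ = 2314300.50 mm³, ΣAȳ = 3372619.50 mm³.
x̄ = 2314300.50/30387.00 = 76.16 mm; ȳ = 3372619.50/30387.00 = 110.99 mm.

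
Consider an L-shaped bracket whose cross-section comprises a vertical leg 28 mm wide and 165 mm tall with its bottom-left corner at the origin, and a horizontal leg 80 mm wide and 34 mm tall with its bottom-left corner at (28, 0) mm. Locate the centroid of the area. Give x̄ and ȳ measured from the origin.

vertical leg: A = 28 × 165 = 4620.00, centroid at (14.00, 82.50).
horizontal leg: A = 80 × 34 = 2720.00, centroid at (68.00, 17.00).
ΣA = 7340.00 mm²
ΣAx̄ = (4620.00)(14.00) + (2720.00)(68.00) = 249640.00 mm³
ΣAȳ = (4620.00)(82.50) + (2720.00)(17.00) = 427390.00 mm³
x̄ = 249640.00 / 7340.00 = 34.01 mm
ȳ = 427390.00 / 7340.00 = 58.23 mm

x̄ = 34.01 mm, ȳ = 58.23 mm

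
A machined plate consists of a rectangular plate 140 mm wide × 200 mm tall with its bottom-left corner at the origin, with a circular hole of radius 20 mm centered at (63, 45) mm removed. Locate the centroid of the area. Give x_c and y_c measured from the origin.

plate: A = 140 × 200 = 28000.00, centroid at (70.00, 100.00).
hole: A = −π·20² = -1256.64, centroid at (63.00, 45.00).
ΣA = 26743.36 mm², ΣAx_c = 1880831.87 mm³, ΣAy_c = 2743451.33 mm³.
x_c = 1880831.87/26743.36 = 70.33 mm; y_c = 2743451.33/26743.36 = 102.58 mm.

x_c = 70.33 mm, y_c = 102.58 mm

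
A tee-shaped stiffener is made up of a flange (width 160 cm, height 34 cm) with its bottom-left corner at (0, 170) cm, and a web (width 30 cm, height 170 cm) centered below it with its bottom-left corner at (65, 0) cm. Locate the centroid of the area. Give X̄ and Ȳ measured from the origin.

X̄ = 80.00 cm, Ȳ = 137.65 cm

web: A = 30 × 170 = 5100.00, centroid at (80.00, 85.00).
flange: A = 160 × 34 = 5440.00, centroid at (80.00, 187.00).
ΣA = 10540.00 cm², ΣAX̄ = 843200.00 cm³, ΣAȲ = 1450780.00 cm³.
X̄ = 843200.00/10540.00 = 80.00 cm; Ȳ = 1450780.00/10540.00 = 137.65 cm.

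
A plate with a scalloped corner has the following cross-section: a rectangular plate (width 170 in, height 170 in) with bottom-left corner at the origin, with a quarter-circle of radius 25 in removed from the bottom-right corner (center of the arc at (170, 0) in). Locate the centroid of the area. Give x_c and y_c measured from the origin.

x_c = 83.71 in, y_c = 86.29 in

plate: A = 170 × 170 = 28900.00, centroid at (85.00, 85.00).
removed quarter-circle: A = −¼π·25² = -490.87, centroid at (159.39, 10.61).
ΣA = 28409.13 in², ΣAx_c = 2378259.78 in³, ΣAy_c = 2451291.67 in³.
x_c = 2378259.78/28409.13 = 83.71 in; y_c = 2451291.67/28409.13 = 86.29 in.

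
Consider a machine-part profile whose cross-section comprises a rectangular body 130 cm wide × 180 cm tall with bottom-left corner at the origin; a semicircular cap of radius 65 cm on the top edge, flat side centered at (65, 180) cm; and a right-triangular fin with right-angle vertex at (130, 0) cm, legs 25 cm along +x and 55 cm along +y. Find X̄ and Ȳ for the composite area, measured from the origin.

X̄ = 66.64 cm, Ȳ = 113.80 cm

rectangular body: A = 130 × 180 = 23400.00, centroid at (65.00, 90.00).
semicircular top: A = ½π·65² = 6636.61, centroid at (65.00, 207.59).
triangular fin: A = ½·25·55 = 687.50, centroid at (138.33, 18.33).
ΣA = 30724.11 cm²
ΣAX̄ = (23400.00)(65.00) + (6636.61)(65.00) + (687.50)(138.33) = 2047484.11 cm³
ΣAȲ = (23400.00)(90.00) + (6636.61)(207.59) + (687.50)(18.33) = 3496278.11 cm³
X̄ = 2047484.11 / 30724.11 = 66.64 cm
Ȳ = 3496278.11 / 30724.11 = 113.80 cm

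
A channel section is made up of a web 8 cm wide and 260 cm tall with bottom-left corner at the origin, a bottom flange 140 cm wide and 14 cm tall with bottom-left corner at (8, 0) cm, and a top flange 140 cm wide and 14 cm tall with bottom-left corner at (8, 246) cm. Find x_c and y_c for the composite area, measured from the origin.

web: A = 8 × 260 = 2080.00, centroid at (4.00, 130.00).
bottom flange: A = 140 × 14 = 1960.00, centroid at (78.00, 7.00).
top flange: A = 140 × 14 = 1960.00, centroid at (78.00, 253.00).
ΣA = 6000.00 cm², ΣAx_c = 314080.00 cm³, ΣAy_c = 780000.00 cm³.
x_c = 314080.00/6000.00 = 52.35 cm; y_c = 780000.00/6000.00 = 130.00 cm.

x_c = 52.35 cm, y_c = 130.00 cm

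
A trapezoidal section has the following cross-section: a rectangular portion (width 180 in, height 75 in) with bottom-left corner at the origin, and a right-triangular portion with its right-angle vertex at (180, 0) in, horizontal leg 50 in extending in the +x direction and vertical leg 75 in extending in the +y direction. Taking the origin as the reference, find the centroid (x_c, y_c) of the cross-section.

x_c = 103.01 in, y_c = 35.98 in

rectangular portion: A = 180 × 75 = 13500.00, centroid at (90.00, 37.50).
triangular portion: A = ½·50·75 = 1875.00, centroid at (196.67, 25.00).
ΣA = 15375.00 in², ΣAx_c = 1583750.00 in³, ΣAy_c = 553125.00 in³.
x_c = 1583750.00/15375.00 = 103.01 in; y_c = 553125.00/15375.00 = 35.98 in.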